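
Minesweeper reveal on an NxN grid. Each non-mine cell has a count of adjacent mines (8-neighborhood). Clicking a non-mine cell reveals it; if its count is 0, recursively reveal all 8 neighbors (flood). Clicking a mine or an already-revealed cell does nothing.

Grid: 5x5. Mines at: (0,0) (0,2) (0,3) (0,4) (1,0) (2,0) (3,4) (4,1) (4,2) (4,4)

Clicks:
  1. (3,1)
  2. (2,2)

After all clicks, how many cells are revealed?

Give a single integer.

Click 1 (3,1) count=3: revealed 1 new [(3,1)] -> total=1
Click 2 (2,2) count=0: revealed 8 new [(1,1) (1,2) (1,3) (2,1) (2,2) (2,3) (3,2) (3,3)] -> total=9

Answer: 9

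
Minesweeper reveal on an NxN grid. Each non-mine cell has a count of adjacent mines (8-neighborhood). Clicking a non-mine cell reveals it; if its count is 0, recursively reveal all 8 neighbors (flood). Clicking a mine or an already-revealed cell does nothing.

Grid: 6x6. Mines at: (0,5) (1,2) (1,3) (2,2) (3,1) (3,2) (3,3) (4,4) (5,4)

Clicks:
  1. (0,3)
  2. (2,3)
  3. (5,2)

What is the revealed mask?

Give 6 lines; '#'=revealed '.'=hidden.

Answer: ...#..
......
...#..
......
####..
####..

Derivation:
Click 1 (0,3) count=2: revealed 1 new [(0,3)] -> total=1
Click 2 (2,3) count=5: revealed 1 new [(2,3)] -> total=2
Click 3 (5,2) count=0: revealed 8 new [(4,0) (4,1) (4,2) (4,3) (5,0) (5,1) (5,2) (5,3)] -> total=10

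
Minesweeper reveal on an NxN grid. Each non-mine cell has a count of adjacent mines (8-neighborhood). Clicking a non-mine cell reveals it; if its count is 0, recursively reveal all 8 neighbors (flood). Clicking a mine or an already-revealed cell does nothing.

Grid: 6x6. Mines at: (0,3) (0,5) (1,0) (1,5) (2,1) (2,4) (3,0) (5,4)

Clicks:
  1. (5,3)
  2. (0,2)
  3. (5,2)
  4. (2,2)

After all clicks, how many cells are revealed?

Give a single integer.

Answer: 13

Derivation:
Click 1 (5,3) count=1: revealed 1 new [(5,3)] -> total=1
Click 2 (0,2) count=1: revealed 1 new [(0,2)] -> total=2
Click 3 (5,2) count=0: revealed 10 new [(3,1) (3,2) (3,3) (4,0) (4,1) (4,2) (4,3) (5,0) (5,1) (5,2)] -> total=12
Click 4 (2,2) count=1: revealed 1 new [(2,2)] -> total=13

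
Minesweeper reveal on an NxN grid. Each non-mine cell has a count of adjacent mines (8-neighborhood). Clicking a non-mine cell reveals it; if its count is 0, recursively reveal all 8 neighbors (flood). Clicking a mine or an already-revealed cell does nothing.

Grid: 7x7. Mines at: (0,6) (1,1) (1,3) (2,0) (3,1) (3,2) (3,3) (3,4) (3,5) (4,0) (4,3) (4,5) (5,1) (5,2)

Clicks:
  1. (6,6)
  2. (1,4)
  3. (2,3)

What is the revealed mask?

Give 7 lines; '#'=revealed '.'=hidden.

Click 1 (6,6) count=0: revealed 8 new [(5,3) (5,4) (5,5) (5,6) (6,3) (6,4) (6,5) (6,6)] -> total=8
Click 2 (1,4) count=1: revealed 1 new [(1,4)] -> total=9
Click 3 (2,3) count=4: revealed 1 new [(2,3)] -> total=10

Answer: .......
....#..
...#...
.......
.......
...####
...####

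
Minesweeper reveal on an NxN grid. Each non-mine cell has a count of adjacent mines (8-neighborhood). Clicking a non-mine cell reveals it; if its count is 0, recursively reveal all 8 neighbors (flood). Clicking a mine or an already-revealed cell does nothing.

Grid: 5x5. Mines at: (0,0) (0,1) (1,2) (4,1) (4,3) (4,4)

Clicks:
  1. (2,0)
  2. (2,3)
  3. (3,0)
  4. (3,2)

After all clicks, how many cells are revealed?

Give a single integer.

Click 1 (2,0) count=0: revealed 6 new [(1,0) (1,1) (2,0) (2,1) (3,0) (3,1)] -> total=6
Click 2 (2,3) count=1: revealed 1 new [(2,3)] -> total=7
Click 3 (3,0) count=1: revealed 0 new [(none)] -> total=7
Click 4 (3,2) count=2: revealed 1 new [(3,2)] -> total=8

Answer: 8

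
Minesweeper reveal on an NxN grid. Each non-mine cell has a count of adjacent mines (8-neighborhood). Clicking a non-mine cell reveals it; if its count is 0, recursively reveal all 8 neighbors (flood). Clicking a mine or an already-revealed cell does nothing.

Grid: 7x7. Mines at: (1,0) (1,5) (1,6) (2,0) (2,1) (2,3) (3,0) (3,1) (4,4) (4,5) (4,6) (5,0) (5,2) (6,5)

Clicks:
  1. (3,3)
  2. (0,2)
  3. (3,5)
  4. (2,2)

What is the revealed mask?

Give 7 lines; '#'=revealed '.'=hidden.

Click 1 (3,3) count=2: revealed 1 new [(3,3)] -> total=1
Click 2 (0,2) count=0: revealed 8 new [(0,1) (0,2) (0,3) (0,4) (1,1) (1,2) (1,3) (1,4)] -> total=9
Click 3 (3,5) count=3: revealed 1 new [(3,5)] -> total=10
Click 4 (2,2) count=3: revealed 1 new [(2,2)] -> total=11

Answer: .####..
.####..
..#....
...#.#.
.......
.......
.......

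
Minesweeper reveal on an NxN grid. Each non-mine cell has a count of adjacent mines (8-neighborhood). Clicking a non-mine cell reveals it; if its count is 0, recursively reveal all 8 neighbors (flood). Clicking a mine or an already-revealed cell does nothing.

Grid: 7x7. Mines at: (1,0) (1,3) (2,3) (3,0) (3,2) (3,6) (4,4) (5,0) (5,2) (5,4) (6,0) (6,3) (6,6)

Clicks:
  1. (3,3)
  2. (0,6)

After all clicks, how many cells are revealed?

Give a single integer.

Click 1 (3,3) count=3: revealed 1 new [(3,3)] -> total=1
Click 2 (0,6) count=0: revealed 9 new [(0,4) (0,5) (0,6) (1,4) (1,5) (1,6) (2,4) (2,5) (2,6)] -> total=10

Answer: 10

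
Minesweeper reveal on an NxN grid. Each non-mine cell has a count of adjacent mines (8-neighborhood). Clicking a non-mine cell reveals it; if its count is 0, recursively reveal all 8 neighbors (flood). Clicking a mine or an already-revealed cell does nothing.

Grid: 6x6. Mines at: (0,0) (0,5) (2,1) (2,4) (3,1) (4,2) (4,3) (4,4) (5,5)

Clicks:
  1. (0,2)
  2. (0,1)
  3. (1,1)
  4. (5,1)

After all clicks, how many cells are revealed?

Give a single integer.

Answer: 9

Derivation:
Click 1 (0,2) count=0: revealed 8 new [(0,1) (0,2) (0,3) (0,4) (1,1) (1,2) (1,3) (1,4)] -> total=8
Click 2 (0,1) count=1: revealed 0 new [(none)] -> total=8
Click 3 (1,1) count=2: revealed 0 new [(none)] -> total=8
Click 4 (5,1) count=1: revealed 1 new [(5,1)] -> total=9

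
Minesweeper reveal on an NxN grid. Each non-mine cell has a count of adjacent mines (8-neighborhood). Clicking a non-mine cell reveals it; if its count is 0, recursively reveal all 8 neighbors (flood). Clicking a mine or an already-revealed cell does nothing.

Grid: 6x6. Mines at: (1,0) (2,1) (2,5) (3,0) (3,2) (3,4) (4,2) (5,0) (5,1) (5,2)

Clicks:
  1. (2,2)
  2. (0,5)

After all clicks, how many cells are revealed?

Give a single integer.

Click 1 (2,2) count=2: revealed 1 new [(2,2)] -> total=1
Click 2 (0,5) count=0: revealed 12 new [(0,1) (0,2) (0,3) (0,4) (0,5) (1,1) (1,2) (1,3) (1,4) (1,5) (2,3) (2,4)] -> total=13

Answer: 13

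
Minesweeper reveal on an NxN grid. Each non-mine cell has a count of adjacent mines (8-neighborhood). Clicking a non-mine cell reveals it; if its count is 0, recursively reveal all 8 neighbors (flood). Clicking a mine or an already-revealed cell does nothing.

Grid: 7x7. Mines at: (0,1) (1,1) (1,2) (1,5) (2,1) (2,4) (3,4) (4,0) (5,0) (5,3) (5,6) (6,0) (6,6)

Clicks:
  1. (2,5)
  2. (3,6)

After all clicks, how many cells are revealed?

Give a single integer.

Answer: 6

Derivation:
Click 1 (2,5) count=3: revealed 1 new [(2,5)] -> total=1
Click 2 (3,6) count=0: revealed 5 new [(2,6) (3,5) (3,6) (4,5) (4,6)] -> total=6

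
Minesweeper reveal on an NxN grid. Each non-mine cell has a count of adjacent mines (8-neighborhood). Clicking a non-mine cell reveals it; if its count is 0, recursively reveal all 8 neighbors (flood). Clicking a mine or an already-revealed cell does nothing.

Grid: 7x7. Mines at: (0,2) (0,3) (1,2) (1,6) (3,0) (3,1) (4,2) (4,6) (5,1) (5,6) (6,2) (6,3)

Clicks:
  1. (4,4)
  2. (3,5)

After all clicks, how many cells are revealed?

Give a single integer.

Click 1 (4,4) count=0: revealed 15 new [(1,3) (1,4) (1,5) (2,3) (2,4) (2,5) (3,3) (3,4) (3,5) (4,3) (4,4) (4,5) (5,3) (5,4) (5,5)] -> total=15
Click 2 (3,5) count=1: revealed 0 new [(none)] -> total=15

Answer: 15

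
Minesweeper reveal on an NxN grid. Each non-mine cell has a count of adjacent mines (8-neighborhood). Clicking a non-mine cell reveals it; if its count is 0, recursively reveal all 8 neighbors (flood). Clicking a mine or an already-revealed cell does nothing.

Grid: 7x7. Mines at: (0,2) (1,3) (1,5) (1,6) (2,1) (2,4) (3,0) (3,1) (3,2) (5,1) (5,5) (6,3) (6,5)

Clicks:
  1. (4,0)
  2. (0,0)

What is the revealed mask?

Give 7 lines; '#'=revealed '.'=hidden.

Answer: ##.....
##.....
.......
.......
#......
.......
.......

Derivation:
Click 1 (4,0) count=3: revealed 1 new [(4,0)] -> total=1
Click 2 (0,0) count=0: revealed 4 new [(0,0) (0,1) (1,0) (1,1)] -> total=5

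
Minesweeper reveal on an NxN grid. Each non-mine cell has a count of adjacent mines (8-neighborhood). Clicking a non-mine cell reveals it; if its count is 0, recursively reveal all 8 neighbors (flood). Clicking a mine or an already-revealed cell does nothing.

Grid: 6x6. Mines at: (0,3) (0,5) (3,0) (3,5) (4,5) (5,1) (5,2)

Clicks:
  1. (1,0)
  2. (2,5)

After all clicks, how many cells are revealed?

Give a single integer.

Click 1 (1,0) count=0: revealed 21 new [(0,0) (0,1) (0,2) (1,0) (1,1) (1,2) (1,3) (1,4) (2,0) (2,1) (2,2) (2,3) (2,4) (3,1) (3,2) (3,3) (3,4) (4,1) (4,2) (4,3) (4,4)] -> total=21
Click 2 (2,5) count=1: revealed 1 new [(2,5)] -> total=22

Answer: 22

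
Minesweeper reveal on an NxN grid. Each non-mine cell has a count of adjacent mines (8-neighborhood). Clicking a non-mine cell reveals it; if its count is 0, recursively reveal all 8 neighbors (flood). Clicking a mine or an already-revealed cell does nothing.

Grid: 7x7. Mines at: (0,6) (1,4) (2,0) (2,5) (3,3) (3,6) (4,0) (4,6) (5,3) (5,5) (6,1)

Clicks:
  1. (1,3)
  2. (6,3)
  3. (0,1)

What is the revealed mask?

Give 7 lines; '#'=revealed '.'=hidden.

Click 1 (1,3) count=1: revealed 1 new [(1,3)] -> total=1
Click 2 (6,3) count=1: revealed 1 new [(6,3)] -> total=2
Click 3 (0,1) count=0: revealed 10 new [(0,0) (0,1) (0,2) (0,3) (1,0) (1,1) (1,2) (2,1) (2,2) (2,3)] -> total=12

Answer: ####...
####...
.###...
.......
.......
.......
...#...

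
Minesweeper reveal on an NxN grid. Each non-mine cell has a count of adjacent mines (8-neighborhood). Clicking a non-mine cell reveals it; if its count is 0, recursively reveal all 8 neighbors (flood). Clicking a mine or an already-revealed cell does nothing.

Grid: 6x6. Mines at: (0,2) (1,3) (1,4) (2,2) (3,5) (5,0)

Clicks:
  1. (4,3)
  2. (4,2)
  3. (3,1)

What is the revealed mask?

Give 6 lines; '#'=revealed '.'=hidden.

Click 1 (4,3) count=0: revealed 14 new [(3,1) (3,2) (3,3) (3,4) (4,1) (4,2) (4,3) (4,4) (4,5) (5,1) (5,2) (5,3) (5,4) (5,5)] -> total=14
Click 2 (4,2) count=0: revealed 0 new [(none)] -> total=14
Click 3 (3,1) count=1: revealed 0 new [(none)] -> total=14

Answer: ......
......
......
.####.
.#####
.#####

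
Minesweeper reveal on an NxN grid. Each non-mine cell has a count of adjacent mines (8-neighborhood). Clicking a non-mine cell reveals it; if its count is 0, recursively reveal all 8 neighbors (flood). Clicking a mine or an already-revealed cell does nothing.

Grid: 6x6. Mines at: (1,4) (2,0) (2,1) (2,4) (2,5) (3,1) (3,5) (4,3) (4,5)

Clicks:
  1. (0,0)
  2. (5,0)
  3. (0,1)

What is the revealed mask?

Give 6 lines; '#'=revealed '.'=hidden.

Answer: ####..
####..
......
......
###...
###...

Derivation:
Click 1 (0,0) count=0: revealed 8 new [(0,0) (0,1) (0,2) (0,3) (1,0) (1,1) (1,2) (1,3)] -> total=8
Click 2 (5,0) count=0: revealed 6 new [(4,0) (4,1) (4,2) (5,0) (5,1) (5,2)] -> total=14
Click 3 (0,1) count=0: revealed 0 new [(none)] -> total=14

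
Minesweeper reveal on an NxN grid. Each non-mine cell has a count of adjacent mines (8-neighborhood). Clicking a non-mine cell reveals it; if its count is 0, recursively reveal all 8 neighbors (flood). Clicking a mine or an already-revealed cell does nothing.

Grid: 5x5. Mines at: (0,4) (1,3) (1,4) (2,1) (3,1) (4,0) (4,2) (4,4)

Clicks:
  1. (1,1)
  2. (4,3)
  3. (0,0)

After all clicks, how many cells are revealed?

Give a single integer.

Answer: 7

Derivation:
Click 1 (1,1) count=1: revealed 1 new [(1,1)] -> total=1
Click 2 (4,3) count=2: revealed 1 new [(4,3)] -> total=2
Click 3 (0,0) count=0: revealed 5 new [(0,0) (0,1) (0,2) (1,0) (1,2)] -> total=7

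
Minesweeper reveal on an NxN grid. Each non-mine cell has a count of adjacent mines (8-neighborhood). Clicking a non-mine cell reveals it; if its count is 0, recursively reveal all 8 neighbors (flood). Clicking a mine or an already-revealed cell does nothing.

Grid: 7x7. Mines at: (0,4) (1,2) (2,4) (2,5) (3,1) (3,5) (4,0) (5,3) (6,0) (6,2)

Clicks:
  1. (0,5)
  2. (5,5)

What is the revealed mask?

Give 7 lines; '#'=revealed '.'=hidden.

Answer: .....#.
.......
.......
.......
....###
....###
....###

Derivation:
Click 1 (0,5) count=1: revealed 1 new [(0,5)] -> total=1
Click 2 (5,5) count=0: revealed 9 new [(4,4) (4,5) (4,6) (5,4) (5,5) (5,6) (6,4) (6,5) (6,6)] -> total=10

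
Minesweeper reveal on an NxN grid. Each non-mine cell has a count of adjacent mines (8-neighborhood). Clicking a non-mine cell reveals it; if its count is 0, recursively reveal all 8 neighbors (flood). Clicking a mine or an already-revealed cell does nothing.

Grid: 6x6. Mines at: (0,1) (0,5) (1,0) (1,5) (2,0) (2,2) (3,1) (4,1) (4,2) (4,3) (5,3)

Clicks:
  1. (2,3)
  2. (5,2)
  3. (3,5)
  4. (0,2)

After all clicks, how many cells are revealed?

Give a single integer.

Answer: 11

Derivation:
Click 1 (2,3) count=1: revealed 1 new [(2,3)] -> total=1
Click 2 (5,2) count=4: revealed 1 new [(5,2)] -> total=2
Click 3 (3,5) count=0: revealed 8 new [(2,4) (2,5) (3,4) (3,5) (4,4) (4,5) (5,4) (5,5)] -> total=10
Click 4 (0,2) count=1: revealed 1 new [(0,2)] -> total=11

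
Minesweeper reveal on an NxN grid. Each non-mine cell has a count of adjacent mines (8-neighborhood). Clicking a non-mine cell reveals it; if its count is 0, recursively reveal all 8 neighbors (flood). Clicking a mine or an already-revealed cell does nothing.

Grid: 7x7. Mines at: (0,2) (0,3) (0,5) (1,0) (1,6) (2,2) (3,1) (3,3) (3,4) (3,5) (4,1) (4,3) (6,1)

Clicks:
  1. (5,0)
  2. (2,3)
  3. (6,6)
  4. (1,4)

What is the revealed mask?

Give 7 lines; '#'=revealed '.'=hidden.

Click 1 (5,0) count=2: revealed 1 new [(5,0)] -> total=1
Click 2 (2,3) count=3: revealed 1 new [(2,3)] -> total=2
Click 3 (6,6) count=0: revealed 13 new [(4,4) (4,5) (4,6) (5,2) (5,3) (5,4) (5,5) (5,6) (6,2) (6,3) (6,4) (6,5) (6,6)] -> total=15
Click 4 (1,4) count=2: revealed 1 new [(1,4)] -> total=16

Answer: .......
....#..
...#...
.......
....###
#.#####
..#####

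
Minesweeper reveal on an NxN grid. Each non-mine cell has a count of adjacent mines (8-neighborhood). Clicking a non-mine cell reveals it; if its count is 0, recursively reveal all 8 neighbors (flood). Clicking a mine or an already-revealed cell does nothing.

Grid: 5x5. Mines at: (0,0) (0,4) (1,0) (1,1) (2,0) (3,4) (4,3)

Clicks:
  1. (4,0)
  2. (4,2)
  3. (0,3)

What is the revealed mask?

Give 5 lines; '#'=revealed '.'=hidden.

Click 1 (4,0) count=0: revealed 6 new [(3,0) (3,1) (3,2) (4,0) (4,1) (4,2)] -> total=6
Click 2 (4,2) count=1: revealed 0 new [(none)] -> total=6
Click 3 (0,3) count=1: revealed 1 new [(0,3)] -> total=7

Answer: ...#.
.....
.....
###..
###..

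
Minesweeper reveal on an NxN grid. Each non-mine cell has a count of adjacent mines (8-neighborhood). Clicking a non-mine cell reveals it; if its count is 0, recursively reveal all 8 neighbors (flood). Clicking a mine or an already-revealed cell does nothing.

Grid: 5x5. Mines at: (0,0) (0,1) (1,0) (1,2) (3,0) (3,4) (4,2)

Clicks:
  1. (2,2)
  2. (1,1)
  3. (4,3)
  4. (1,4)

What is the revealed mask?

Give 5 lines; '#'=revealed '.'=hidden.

Answer: ...##
.#.##
..###
.....
...#.

Derivation:
Click 1 (2,2) count=1: revealed 1 new [(2,2)] -> total=1
Click 2 (1,1) count=4: revealed 1 new [(1,1)] -> total=2
Click 3 (4,3) count=2: revealed 1 new [(4,3)] -> total=3
Click 4 (1,4) count=0: revealed 6 new [(0,3) (0,4) (1,3) (1,4) (2,3) (2,4)] -> total=9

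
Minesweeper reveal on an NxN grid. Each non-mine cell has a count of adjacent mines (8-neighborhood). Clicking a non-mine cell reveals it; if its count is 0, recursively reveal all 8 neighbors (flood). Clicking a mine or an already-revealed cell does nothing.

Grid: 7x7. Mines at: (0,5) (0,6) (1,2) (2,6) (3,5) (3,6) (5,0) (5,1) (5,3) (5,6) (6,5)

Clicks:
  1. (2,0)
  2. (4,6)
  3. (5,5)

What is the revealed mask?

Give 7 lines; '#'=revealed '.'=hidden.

Click 1 (2,0) count=0: revealed 19 new [(0,0) (0,1) (1,0) (1,1) (2,0) (2,1) (2,2) (2,3) (2,4) (3,0) (3,1) (3,2) (3,3) (3,4) (4,0) (4,1) (4,2) (4,3) (4,4)] -> total=19
Click 2 (4,6) count=3: revealed 1 new [(4,6)] -> total=20
Click 3 (5,5) count=2: revealed 1 new [(5,5)] -> total=21

Answer: ##.....
##.....
#####..
#####..
#####.#
.....#.
.......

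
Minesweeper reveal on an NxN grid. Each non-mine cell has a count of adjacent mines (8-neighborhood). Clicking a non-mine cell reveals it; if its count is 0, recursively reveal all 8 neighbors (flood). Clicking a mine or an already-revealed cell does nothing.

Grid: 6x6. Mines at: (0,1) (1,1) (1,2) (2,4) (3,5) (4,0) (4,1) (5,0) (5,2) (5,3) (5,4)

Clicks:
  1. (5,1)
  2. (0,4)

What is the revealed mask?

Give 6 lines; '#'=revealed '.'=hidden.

Click 1 (5,1) count=4: revealed 1 new [(5,1)] -> total=1
Click 2 (0,4) count=0: revealed 6 new [(0,3) (0,4) (0,5) (1,3) (1,4) (1,5)] -> total=7

Answer: ...###
...###
......
......
......
.#....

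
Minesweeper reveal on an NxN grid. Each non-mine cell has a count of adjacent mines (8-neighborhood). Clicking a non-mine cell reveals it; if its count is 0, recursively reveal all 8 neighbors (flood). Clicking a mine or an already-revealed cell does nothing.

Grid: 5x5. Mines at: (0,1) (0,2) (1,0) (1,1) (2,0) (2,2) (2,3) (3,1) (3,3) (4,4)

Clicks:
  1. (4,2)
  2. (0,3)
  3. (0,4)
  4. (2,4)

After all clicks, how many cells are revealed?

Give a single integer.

Click 1 (4,2) count=2: revealed 1 new [(4,2)] -> total=1
Click 2 (0,3) count=1: revealed 1 new [(0,3)] -> total=2
Click 3 (0,4) count=0: revealed 3 new [(0,4) (1,3) (1,4)] -> total=5
Click 4 (2,4) count=2: revealed 1 new [(2,4)] -> total=6

Answer: 6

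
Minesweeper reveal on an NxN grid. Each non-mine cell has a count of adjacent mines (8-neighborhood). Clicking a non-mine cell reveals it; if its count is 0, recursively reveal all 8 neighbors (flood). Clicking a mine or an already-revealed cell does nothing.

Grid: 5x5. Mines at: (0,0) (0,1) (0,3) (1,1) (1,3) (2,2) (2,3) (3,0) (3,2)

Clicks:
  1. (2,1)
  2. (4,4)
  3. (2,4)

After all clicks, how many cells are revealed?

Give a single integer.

Click 1 (2,1) count=4: revealed 1 new [(2,1)] -> total=1
Click 2 (4,4) count=0: revealed 4 new [(3,3) (3,4) (4,3) (4,4)] -> total=5
Click 3 (2,4) count=2: revealed 1 new [(2,4)] -> total=6

Answer: 6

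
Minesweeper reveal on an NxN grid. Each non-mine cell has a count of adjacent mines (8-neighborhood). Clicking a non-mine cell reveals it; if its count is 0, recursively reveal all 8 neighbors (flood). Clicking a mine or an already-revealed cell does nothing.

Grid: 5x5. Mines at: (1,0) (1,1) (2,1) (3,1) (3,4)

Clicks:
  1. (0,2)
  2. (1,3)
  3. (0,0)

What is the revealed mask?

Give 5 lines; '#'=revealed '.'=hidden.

Answer: #.###
..###
..###
.....
.....

Derivation:
Click 1 (0,2) count=1: revealed 1 new [(0,2)] -> total=1
Click 2 (1,3) count=0: revealed 8 new [(0,3) (0,4) (1,2) (1,3) (1,4) (2,2) (2,3) (2,4)] -> total=9
Click 3 (0,0) count=2: revealed 1 new [(0,0)] -> total=10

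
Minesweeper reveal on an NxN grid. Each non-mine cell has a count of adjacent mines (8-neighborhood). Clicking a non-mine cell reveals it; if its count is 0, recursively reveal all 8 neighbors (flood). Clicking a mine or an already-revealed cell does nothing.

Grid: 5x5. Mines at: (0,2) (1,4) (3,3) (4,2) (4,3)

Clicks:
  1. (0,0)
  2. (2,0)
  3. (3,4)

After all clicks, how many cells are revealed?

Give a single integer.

Answer: 14

Derivation:
Click 1 (0,0) count=0: revealed 13 new [(0,0) (0,1) (1,0) (1,1) (1,2) (2,0) (2,1) (2,2) (3,0) (3,1) (3,2) (4,0) (4,1)] -> total=13
Click 2 (2,0) count=0: revealed 0 new [(none)] -> total=13
Click 3 (3,4) count=2: revealed 1 new [(3,4)] -> total=14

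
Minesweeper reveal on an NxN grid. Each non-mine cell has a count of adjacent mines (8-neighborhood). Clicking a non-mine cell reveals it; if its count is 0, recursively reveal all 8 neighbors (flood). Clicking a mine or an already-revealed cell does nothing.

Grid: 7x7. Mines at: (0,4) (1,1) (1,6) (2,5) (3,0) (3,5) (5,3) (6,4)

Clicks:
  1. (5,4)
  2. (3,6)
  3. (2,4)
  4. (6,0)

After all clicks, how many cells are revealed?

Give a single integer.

Click 1 (5,4) count=2: revealed 1 new [(5,4)] -> total=1
Click 2 (3,6) count=2: revealed 1 new [(3,6)] -> total=2
Click 3 (2,4) count=2: revealed 1 new [(2,4)] -> total=3
Click 4 (6,0) count=0: revealed 9 new [(4,0) (4,1) (4,2) (5,0) (5,1) (5,2) (6,0) (6,1) (6,2)] -> total=12

Answer: 12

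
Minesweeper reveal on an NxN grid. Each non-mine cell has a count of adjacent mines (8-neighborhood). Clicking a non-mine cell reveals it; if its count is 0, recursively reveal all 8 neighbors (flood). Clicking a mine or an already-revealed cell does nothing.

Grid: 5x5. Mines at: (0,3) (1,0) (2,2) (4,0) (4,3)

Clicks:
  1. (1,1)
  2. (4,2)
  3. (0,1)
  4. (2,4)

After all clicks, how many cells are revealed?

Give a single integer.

Click 1 (1,1) count=2: revealed 1 new [(1,1)] -> total=1
Click 2 (4,2) count=1: revealed 1 new [(4,2)] -> total=2
Click 3 (0,1) count=1: revealed 1 new [(0,1)] -> total=3
Click 4 (2,4) count=0: revealed 6 new [(1,3) (1,4) (2,3) (2,4) (3,3) (3,4)] -> total=9

Answer: 9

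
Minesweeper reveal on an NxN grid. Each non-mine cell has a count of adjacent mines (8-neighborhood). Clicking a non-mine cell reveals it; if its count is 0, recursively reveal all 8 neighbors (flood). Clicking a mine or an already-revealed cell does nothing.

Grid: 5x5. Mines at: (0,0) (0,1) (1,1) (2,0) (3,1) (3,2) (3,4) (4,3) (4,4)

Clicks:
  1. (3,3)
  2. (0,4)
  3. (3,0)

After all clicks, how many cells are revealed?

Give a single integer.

Answer: 11

Derivation:
Click 1 (3,3) count=4: revealed 1 new [(3,3)] -> total=1
Click 2 (0,4) count=0: revealed 9 new [(0,2) (0,3) (0,4) (1,2) (1,3) (1,4) (2,2) (2,3) (2,4)] -> total=10
Click 3 (3,0) count=2: revealed 1 new [(3,0)] -> total=11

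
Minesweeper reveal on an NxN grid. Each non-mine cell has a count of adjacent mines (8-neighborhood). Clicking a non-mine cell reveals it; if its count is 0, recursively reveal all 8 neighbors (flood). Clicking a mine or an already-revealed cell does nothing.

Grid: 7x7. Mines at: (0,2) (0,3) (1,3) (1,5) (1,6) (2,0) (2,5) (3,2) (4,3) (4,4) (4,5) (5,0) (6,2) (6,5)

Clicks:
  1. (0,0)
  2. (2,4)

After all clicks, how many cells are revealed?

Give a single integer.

Click 1 (0,0) count=0: revealed 4 new [(0,0) (0,1) (1,0) (1,1)] -> total=4
Click 2 (2,4) count=3: revealed 1 new [(2,4)] -> total=5

Answer: 5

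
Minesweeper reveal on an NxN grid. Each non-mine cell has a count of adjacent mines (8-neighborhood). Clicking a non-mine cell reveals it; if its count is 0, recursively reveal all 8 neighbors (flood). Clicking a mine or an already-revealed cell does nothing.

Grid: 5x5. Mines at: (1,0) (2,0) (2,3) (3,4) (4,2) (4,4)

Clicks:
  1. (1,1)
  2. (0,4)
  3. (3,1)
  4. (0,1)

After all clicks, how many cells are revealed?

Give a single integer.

Click 1 (1,1) count=2: revealed 1 new [(1,1)] -> total=1
Click 2 (0,4) count=0: revealed 7 new [(0,1) (0,2) (0,3) (0,4) (1,2) (1,3) (1,4)] -> total=8
Click 3 (3,1) count=2: revealed 1 new [(3,1)] -> total=9
Click 4 (0,1) count=1: revealed 0 new [(none)] -> total=9

Answer: 9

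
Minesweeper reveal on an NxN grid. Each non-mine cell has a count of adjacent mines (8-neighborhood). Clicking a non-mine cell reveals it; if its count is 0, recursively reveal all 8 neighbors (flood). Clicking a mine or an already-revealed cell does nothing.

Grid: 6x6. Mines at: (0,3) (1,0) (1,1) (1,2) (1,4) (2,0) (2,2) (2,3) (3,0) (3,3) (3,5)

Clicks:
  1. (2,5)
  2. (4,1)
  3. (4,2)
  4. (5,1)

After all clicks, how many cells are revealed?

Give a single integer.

Click 1 (2,5) count=2: revealed 1 new [(2,5)] -> total=1
Click 2 (4,1) count=1: revealed 1 new [(4,1)] -> total=2
Click 3 (4,2) count=1: revealed 1 new [(4,2)] -> total=3
Click 4 (5,1) count=0: revealed 10 new [(4,0) (4,3) (4,4) (4,5) (5,0) (5,1) (5,2) (5,3) (5,4) (5,5)] -> total=13

Answer: 13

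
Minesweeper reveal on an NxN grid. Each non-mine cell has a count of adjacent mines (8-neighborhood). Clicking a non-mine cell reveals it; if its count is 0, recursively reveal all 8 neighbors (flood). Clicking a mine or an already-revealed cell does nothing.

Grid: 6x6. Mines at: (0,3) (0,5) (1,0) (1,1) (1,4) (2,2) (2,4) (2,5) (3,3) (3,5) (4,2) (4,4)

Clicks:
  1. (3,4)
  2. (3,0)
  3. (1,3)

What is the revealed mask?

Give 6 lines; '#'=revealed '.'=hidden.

Answer: ......
...#..
##....
##..#.
##....
##....

Derivation:
Click 1 (3,4) count=5: revealed 1 new [(3,4)] -> total=1
Click 2 (3,0) count=0: revealed 8 new [(2,0) (2,1) (3,0) (3,1) (4,0) (4,1) (5,0) (5,1)] -> total=9
Click 3 (1,3) count=4: revealed 1 new [(1,3)] -> total=10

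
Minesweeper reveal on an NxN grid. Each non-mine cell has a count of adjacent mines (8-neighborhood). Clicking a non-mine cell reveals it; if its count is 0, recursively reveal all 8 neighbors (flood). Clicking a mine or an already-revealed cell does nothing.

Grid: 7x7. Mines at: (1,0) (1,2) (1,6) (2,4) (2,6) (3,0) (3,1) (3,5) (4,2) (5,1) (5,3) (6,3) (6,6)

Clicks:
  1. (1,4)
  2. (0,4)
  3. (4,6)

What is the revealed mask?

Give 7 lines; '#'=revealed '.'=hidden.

Answer: ...###.
...###.
.......
.......
......#
.......
.......

Derivation:
Click 1 (1,4) count=1: revealed 1 new [(1,4)] -> total=1
Click 2 (0,4) count=0: revealed 5 new [(0,3) (0,4) (0,5) (1,3) (1,5)] -> total=6
Click 3 (4,6) count=1: revealed 1 new [(4,6)] -> total=7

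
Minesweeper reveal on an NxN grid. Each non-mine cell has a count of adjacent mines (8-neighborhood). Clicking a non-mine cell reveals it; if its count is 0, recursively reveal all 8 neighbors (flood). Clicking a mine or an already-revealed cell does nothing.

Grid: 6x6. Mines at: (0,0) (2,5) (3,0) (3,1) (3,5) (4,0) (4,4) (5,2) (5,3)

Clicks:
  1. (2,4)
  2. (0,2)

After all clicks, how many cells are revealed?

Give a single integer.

Click 1 (2,4) count=2: revealed 1 new [(2,4)] -> total=1
Click 2 (0,2) count=0: revealed 16 new [(0,1) (0,2) (0,3) (0,4) (0,5) (1,1) (1,2) (1,3) (1,4) (1,5) (2,1) (2,2) (2,3) (3,2) (3,3) (3,4)] -> total=17

Answer: 17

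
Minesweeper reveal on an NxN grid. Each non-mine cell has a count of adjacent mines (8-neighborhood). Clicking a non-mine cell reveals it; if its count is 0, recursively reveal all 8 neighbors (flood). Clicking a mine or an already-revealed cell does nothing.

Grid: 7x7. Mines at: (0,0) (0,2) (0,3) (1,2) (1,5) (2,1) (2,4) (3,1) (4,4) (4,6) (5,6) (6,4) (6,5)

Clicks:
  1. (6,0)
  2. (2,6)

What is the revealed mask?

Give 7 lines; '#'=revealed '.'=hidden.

Answer: .......
.......
......#
.......
####...
####...
####...

Derivation:
Click 1 (6,0) count=0: revealed 12 new [(4,0) (4,1) (4,2) (4,3) (5,0) (5,1) (5,2) (5,3) (6,0) (6,1) (6,2) (6,3)] -> total=12
Click 2 (2,6) count=1: revealed 1 new [(2,6)] -> total=13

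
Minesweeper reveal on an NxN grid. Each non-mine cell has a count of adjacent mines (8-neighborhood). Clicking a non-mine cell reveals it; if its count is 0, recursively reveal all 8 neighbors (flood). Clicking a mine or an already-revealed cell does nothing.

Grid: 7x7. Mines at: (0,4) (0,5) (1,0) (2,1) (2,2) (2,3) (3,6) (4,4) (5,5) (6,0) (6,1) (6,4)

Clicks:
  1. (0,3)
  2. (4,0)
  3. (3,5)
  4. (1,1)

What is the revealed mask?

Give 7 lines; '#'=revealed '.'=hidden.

Click 1 (0,3) count=1: revealed 1 new [(0,3)] -> total=1
Click 2 (4,0) count=0: revealed 12 new [(3,0) (3,1) (3,2) (3,3) (4,0) (4,1) (4,2) (4,3) (5,0) (5,1) (5,2) (5,3)] -> total=13
Click 3 (3,5) count=2: revealed 1 new [(3,5)] -> total=14
Click 4 (1,1) count=3: revealed 1 new [(1,1)] -> total=15

Answer: ...#...
.#.....
.......
####.#.
####...
####...
.......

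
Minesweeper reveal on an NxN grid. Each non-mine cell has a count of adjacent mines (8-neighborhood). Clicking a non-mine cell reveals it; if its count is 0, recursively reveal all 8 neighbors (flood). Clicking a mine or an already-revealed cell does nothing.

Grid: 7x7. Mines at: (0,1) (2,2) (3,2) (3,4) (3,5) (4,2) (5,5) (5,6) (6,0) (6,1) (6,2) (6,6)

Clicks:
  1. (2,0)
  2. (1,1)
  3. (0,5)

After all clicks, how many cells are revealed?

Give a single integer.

Answer: 24

Derivation:
Click 1 (2,0) count=0: revealed 10 new [(1,0) (1,1) (2,0) (2,1) (3,0) (3,1) (4,0) (4,1) (5,0) (5,1)] -> total=10
Click 2 (1,1) count=2: revealed 0 new [(none)] -> total=10
Click 3 (0,5) count=0: revealed 14 new [(0,2) (0,3) (0,4) (0,5) (0,6) (1,2) (1,3) (1,4) (1,5) (1,6) (2,3) (2,4) (2,5) (2,6)] -> total=24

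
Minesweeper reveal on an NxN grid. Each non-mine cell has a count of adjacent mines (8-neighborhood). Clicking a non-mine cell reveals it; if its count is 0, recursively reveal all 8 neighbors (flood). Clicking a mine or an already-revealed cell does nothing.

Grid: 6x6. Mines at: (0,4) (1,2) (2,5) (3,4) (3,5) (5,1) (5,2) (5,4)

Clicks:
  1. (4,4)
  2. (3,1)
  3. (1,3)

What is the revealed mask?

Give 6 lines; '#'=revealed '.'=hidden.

Answer: ##....
##.#..
####..
####..
#####.
......

Derivation:
Click 1 (4,4) count=3: revealed 1 new [(4,4)] -> total=1
Click 2 (3,1) count=0: revealed 16 new [(0,0) (0,1) (1,0) (1,1) (2,0) (2,1) (2,2) (2,3) (3,0) (3,1) (3,2) (3,3) (4,0) (4,1) (4,2) (4,3)] -> total=17
Click 3 (1,3) count=2: revealed 1 new [(1,3)] -> total=18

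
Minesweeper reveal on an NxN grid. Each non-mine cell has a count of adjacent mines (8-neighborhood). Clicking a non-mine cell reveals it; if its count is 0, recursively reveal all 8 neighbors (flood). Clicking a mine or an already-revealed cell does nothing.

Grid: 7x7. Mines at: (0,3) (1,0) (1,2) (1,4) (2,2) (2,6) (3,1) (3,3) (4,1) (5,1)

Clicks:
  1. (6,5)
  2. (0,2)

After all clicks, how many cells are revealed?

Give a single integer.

Answer: 19

Derivation:
Click 1 (6,5) count=0: revealed 18 new [(3,4) (3,5) (3,6) (4,2) (4,3) (4,4) (4,5) (4,6) (5,2) (5,3) (5,4) (5,5) (5,6) (6,2) (6,3) (6,4) (6,5) (6,6)] -> total=18
Click 2 (0,2) count=2: revealed 1 new [(0,2)] -> total=19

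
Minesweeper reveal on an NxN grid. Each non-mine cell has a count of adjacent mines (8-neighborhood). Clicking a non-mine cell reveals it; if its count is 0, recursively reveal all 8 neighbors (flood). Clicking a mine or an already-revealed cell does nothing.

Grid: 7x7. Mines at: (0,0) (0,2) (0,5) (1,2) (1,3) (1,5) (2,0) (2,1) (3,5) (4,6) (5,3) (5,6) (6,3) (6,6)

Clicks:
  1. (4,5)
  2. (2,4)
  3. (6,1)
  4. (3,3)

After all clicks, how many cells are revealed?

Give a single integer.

Click 1 (4,5) count=3: revealed 1 new [(4,5)] -> total=1
Click 2 (2,4) count=3: revealed 1 new [(2,4)] -> total=2
Click 3 (6,1) count=0: revealed 12 new [(3,0) (3,1) (3,2) (4,0) (4,1) (4,2) (5,0) (5,1) (5,2) (6,0) (6,1) (6,2)] -> total=14
Click 4 (3,3) count=0: revealed 6 new [(2,2) (2,3) (3,3) (3,4) (4,3) (4,4)] -> total=20

Answer: 20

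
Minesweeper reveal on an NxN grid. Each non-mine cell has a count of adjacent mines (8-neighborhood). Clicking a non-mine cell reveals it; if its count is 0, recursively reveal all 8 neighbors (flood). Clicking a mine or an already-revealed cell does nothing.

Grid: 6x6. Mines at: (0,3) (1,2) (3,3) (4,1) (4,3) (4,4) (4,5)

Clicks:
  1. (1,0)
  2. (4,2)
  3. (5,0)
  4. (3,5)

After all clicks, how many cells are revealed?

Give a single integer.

Click 1 (1,0) count=0: revealed 8 new [(0,0) (0,1) (1,0) (1,1) (2,0) (2,1) (3,0) (3,1)] -> total=8
Click 2 (4,2) count=3: revealed 1 new [(4,2)] -> total=9
Click 3 (5,0) count=1: revealed 1 new [(5,0)] -> total=10
Click 4 (3,5) count=2: revealed 1 new [(3,5)] -> total=11

Answer: 11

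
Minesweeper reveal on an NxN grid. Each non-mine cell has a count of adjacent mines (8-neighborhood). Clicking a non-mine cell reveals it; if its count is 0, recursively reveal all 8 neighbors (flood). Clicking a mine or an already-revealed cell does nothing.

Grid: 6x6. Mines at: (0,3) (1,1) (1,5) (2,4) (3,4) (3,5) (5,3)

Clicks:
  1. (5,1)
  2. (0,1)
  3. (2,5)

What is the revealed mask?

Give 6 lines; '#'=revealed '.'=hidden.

Click 1 (5,1) count=0: revealed 15 new [(2,0) (2,1) (2,2) (2,3) (3,0) (3,1) (3,2) (3,3) (4,0) (4,1) (4,2) (4,3) (5,0) (5,1) (5,2)] -> total=15
Click 2 (0,1) count=1: revealed 1 new [(0,1)] -> total=16
Click 3 (2,5) count=4: revealed 1 new [(2,5)] -> total=17

Answer: .#....
......
####.#
####..
####..
###...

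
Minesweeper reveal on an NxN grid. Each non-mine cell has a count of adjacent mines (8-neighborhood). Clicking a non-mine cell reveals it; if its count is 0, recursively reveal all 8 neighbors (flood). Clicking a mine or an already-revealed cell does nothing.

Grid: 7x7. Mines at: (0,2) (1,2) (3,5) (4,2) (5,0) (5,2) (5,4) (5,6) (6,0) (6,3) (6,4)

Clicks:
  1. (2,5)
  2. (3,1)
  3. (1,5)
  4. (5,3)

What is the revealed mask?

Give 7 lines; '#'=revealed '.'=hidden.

Click 1 (2,5) count=1: revealed 1 new [(2,5)] -> total=1
Click 2 (3,1) count=1: revealed 1 new [(3,1)] -> total=2
Click 3 (1,5) count=0: revealed 11 new [(0,3) (0,4) (0,5) (0,6) (1,3) (1,4) (1,5) (1,6) (2,3) (2,4) (2,6)] -> total=13
Click 4 (5,3) count=5: revealed 1 new [(5,3)] -> total=14

Answer: ...####
...####
...####
.#.....
.......
...#...
.......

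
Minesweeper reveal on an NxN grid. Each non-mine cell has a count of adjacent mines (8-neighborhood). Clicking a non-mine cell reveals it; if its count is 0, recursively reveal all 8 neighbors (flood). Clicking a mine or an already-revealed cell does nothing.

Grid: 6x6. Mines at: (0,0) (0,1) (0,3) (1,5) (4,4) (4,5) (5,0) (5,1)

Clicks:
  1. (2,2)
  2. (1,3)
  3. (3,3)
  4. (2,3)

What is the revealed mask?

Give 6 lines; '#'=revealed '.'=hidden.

Answer: ......
#####.
#####.
#####.
####..
......

Derivation:
Click 1 (2,2) count=0: revealed 19 new [(1,0) (1,1) (1,2) (1,3) (1,4) (2,0) (2,1) (2,2) (2,3) (2,4) (3,0) (3,1) (3,2) (3,3) (3,4) (4,0) (4,1) (4,2) (4,3)] -> total=19
Click 2 (1,3) count=1: revealed 0 new [(none)] -> total=19
Click 3 (3,3) count=1: revealed 0 new [(none)] -> total=19
Click 4 (2,3) count=0: revealed 0 new [(none)] -> total=19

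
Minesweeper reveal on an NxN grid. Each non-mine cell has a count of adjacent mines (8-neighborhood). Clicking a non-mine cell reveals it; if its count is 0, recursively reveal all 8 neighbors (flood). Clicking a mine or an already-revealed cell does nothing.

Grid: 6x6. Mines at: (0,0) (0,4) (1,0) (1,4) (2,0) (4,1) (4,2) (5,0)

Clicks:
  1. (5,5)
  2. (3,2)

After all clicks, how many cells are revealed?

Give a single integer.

Click 1 (5,5) count=0: revealed 12 new [(2,3) (2,4) (2,5) (3,3) (3,4) (3,5) (4,3) (4,4) (4,5) (5,3) (5,4) (5,5)] -> total=12
Click 2 (3,2) count=2: revealed 1 new [(3,2)] -> total=13

Answer: 13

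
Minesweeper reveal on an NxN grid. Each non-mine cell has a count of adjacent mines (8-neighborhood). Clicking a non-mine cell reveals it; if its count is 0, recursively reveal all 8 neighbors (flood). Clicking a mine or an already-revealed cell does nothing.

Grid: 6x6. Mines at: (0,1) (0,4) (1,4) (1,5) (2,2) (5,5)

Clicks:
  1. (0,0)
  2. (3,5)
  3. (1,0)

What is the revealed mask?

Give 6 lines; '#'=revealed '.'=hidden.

Click 1 (0,0) count=1: revealed 1 new [(0,0)] -> total=1
Click 2 (3,5) count=0: revealed 24 new [(1,0) (1,1) (2,0) (2,1) (2,3) (2,4) (2,5) (3,0) (3,1) (3,2) (3,3) (3,4) (3,5) (4,0) (4,1) (4,2) (4,3) (4,4) (4,5) (5,0) (5,1) (5,2) (5,3) (5,4)] -> total=25
Click 3 (1,0) count=1: revealed 0 new [(none)] -> total=25

Answer: #.....
##....
##.###
######
######
#####.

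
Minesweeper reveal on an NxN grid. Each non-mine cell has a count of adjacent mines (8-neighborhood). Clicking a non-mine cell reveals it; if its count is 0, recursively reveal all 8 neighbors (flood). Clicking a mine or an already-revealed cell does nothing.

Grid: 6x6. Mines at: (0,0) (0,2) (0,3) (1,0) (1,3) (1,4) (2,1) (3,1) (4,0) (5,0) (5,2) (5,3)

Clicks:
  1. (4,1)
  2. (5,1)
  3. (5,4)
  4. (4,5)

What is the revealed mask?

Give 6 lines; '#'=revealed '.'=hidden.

Answer: ......
......
..####
..####
.#####
.#..##

Derivation:
Click 1 (4,1) count=4: revealed 1 new [(4,1)] -> total=1
Click 2 (5,1) count=3: revealed 1 new [(5,1)] -> total=2
Click 3 (5,4) count=1: revealed 1 new [(5,4)] -> total=3
Click 4 (4,5) count=0: revealed 13 new [(2,2) (2,3) (2,4) (2,5) (3,2) (3,3) (3,4) (3,5) (4,2) (4,3) (4,4) (4,5) (5,5)] -> total=16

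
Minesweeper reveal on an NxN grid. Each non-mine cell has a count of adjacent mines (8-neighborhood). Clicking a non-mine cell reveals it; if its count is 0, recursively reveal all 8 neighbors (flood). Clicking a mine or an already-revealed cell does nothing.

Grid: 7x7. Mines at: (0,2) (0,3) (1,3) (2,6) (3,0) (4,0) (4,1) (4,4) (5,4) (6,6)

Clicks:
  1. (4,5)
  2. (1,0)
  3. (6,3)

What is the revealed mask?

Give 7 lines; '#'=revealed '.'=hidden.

Answer: ##.....
##.....
##.....
.......
.....#.
.......
...#...

Derivation:
Click 1 (4,5) count=2: revealed 1 new [(4,5)] -> total=1
Click 2 (1,0) count=0: revealed 6 new [(0,0) (0,1) (1,0) (1,1) (2,0) (2,1)] -> total=7
Click 3 (6,3) count=1: revealed 1 new [(6,3)] -> total=8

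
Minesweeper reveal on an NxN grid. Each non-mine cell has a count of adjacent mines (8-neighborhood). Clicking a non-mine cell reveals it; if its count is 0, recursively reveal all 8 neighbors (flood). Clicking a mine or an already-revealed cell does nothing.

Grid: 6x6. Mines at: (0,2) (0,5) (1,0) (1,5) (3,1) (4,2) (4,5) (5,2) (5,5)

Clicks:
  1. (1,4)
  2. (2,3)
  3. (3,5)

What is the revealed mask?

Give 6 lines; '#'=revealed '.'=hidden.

Answer: ......
..###.
..###.
..####
......
......

Derivation:
Click 1 (1,4) count=2: revealed 1 new [(1,4)] -> total=1
Click 2 (2,3) count=0: revealed 8 new [(1,2) (1,3) (2,2) (2,3) (2,4) (3,2) (3,3) (3,4)] -> total=9
Click 3 (3,5) count=1: revealed 1 new [(3,5)] -> total=10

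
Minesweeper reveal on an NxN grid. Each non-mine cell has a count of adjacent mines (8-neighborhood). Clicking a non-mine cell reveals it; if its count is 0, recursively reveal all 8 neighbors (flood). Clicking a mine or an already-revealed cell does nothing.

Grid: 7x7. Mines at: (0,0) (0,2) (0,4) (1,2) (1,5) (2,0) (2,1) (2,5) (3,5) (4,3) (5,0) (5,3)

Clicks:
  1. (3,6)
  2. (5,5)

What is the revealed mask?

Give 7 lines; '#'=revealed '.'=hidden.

Click 1 (3,6) count=2: revealed 1 new [(3,6)] -> total=1
Click 2 (5,5) count=0: revealed 9 new [(4,4) (4,5) (4,6) (5,4) (5,5) (5,6) (6,4) (6,5) (6,6)] -> total=10

Answer: .......
.......
.......
......#
....###
....###
....###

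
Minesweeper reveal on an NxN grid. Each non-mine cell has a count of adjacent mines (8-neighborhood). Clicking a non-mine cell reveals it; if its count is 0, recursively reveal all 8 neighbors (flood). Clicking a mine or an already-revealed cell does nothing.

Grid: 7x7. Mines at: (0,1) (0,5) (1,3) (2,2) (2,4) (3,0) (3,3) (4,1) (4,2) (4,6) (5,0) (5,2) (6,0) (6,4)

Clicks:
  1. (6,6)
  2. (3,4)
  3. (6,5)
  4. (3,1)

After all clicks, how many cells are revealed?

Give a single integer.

Answer: 6

Derivation:
Click 1 (6,6) count=0: revealed 4 new [(5,5) (5,6) (6,5) (6,6)] -> total=4
Click 2 (3,4) count=2: revealed 1 new [(3,4)] -> total=5
Click 3 (6,5) count=1: revealed 0 new [(none)] -> total=5
Click 4 (3,1) count=4: revealed 1 new [(3,1)] -> total=6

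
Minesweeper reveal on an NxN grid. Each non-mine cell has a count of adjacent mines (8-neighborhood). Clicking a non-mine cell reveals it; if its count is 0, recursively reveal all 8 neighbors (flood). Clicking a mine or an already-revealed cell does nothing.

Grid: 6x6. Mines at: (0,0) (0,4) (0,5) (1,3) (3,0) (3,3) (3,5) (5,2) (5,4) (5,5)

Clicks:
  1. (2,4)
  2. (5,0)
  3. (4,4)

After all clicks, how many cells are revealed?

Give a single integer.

Answer: 6

Derivation:
Click 1 (2,4) count=3: revealed 1 new [(2,4)] -> total=1
Click 2 (5,0) count=0: revealed 4 new [(4,0) (4,1) (5,0) (5,1)] -> total=5
Click 3 (4,4) count=4: revealed 1 new [(4,4)] -> total=6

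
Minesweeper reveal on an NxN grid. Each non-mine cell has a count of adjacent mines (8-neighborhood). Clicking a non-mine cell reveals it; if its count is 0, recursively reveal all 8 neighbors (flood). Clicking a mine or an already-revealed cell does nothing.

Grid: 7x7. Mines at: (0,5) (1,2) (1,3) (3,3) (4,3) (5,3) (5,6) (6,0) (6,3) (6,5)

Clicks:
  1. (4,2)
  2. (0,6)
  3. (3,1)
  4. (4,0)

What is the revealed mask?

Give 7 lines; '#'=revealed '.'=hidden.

Answer: ##....#
##.....
###....
###....
###....
###....
.......

Derivation:
Click 1 (4,2) count=3: revealed 1 new [(4,2)] -> total=1
Click 2 (0,6) count=1: revealed 1 new [(0,6)] -> total=2
Click 3 (3,1) count=0: revealed 15 new [(0,0) (0,1) (1,0) (1,1) (2,0) (2,1) (2,2) (3,0) (3,1) (3,2) (4,0) (4,1) (5,0) (5,1) (5,2)] -> total=17
Click 4 (4,0) count=0: revealed 0 new [(none)] -> total=17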